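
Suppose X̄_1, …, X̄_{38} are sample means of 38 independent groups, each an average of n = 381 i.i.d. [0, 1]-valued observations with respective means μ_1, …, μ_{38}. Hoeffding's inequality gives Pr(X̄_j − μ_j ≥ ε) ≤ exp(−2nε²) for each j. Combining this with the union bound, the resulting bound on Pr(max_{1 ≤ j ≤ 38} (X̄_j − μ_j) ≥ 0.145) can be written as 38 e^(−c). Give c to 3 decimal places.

16.021

Union bound over the 38 events: Pr(max_{1 ≤ j ≤ 38} (X̄_j − μ_j) ≥ 0.145) ≤ 38·exp(−2nε²) = 38 exp(−2·381·0.145²).
So c = 2·381·0.145² = 16.0210.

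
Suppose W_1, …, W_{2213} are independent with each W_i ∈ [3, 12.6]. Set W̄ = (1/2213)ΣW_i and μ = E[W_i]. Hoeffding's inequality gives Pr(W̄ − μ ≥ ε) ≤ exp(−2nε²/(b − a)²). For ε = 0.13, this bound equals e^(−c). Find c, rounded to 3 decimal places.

c = 2nε²/(b − a)² = 2·2213·0.13² / 9.6² = 0.8116.

0.812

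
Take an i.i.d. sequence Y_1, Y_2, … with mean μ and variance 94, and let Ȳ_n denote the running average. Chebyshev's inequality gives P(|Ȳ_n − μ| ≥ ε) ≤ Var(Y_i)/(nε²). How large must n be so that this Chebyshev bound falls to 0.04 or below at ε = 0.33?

21580

Require 94/(n·0.33²) ≤ 0.04, i.e. n ≥ 94/(0.04·0.33²) = 21579.431.
The smallest integer n is 21580.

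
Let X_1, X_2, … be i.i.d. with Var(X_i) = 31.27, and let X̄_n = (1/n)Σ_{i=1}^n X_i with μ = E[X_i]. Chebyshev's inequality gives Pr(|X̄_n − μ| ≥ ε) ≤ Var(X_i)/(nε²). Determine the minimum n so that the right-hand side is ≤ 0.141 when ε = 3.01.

Require 31.27/(n·3.01²) ≤ 0.141, i.e. n ≥ 31.27/(0.141·3.01²) = 24.478.
The smallest integer n is 25.

25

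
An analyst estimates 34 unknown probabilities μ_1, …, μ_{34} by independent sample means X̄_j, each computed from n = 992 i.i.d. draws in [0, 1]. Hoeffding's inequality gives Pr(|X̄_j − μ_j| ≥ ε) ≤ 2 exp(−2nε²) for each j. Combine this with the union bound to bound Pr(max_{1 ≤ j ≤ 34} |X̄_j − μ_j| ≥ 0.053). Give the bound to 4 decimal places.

Per-experiment Hoeffding bound: 2·exp(−2·992·0.053²) = 2·exp(−5.57306) = 0.0075977.
Union bound over 34 events: 34·0.0075977 = 0.25832.

0.2583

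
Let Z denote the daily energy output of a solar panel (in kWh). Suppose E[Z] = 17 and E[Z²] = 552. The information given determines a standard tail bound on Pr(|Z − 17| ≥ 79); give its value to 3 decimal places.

0.042

The first two moments determine the variance, so Chebyshev's inequality is the sharpest standard bound available.
Var(Z) = E[Z²] − (E[Z])² = 552 − 289 = 263.
Chebyshev's inequality: Pr(|Z − μ| ≥ t) ≤ Var(Z)/t² = 263/6241 = 0.0421.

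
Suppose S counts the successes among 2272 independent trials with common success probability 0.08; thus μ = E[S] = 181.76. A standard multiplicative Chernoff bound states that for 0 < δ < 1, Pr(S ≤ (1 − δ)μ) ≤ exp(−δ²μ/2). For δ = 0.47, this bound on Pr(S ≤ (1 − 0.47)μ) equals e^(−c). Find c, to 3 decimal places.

c = δ²μ/2 = 0.47²·181.76/2 = 20.0754.

20.075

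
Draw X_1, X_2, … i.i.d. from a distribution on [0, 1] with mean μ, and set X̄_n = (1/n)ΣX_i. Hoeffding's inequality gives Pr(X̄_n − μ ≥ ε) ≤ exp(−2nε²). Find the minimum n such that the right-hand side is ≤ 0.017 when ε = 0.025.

3260

Require exp(−2nε²) ≤ 0.017, i.e. 2nε² ≥ ln(1/0.017) = 4.074542.
So n ≥ 4.074542 / (2·0.025²) = 3259.634.
The smallest integer n is 3260.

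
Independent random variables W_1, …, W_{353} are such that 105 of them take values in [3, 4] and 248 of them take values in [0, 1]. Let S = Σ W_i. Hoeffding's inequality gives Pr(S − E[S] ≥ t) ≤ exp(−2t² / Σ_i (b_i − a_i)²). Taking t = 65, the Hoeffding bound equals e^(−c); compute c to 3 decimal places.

23.938

Σ(b_i − a_i)² = 105·1² + 248·1² = 353.
c = 2t² / 353 = 2·65² / 353 = 23.9377.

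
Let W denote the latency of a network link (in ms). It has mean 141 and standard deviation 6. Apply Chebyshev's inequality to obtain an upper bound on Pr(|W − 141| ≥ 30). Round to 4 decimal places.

Chebyshev: Pr(|W − μ| ≥ t) ≤ Var(W)/t².
Var(W) = σ² = 6² = 36.
Bound = 36 / 900 = 0.0400.

0.0400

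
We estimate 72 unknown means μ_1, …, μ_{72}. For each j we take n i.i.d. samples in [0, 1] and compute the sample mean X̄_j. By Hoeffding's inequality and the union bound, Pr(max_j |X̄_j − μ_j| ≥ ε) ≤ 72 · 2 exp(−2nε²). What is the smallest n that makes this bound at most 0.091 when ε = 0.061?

990

Need 2·72·exp(−2nε²) ≤ 0.091, i.e. exp(−2nε²) ≤ 0.091/144.
So 2nε² ≥ ln(144/0.091) = 7.366709.
Hence n ≥ 7.366709/(2·0.061²) = 989.883.
The smallest integer n is 990.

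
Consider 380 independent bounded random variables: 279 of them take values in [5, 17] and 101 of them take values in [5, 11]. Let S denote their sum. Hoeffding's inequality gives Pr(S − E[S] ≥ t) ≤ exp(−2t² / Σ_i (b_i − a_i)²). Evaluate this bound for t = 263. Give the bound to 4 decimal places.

Σ(b_i − a_i)² = 279·12² + 101·6² = 43812.
Exponent = 2·263² / 43812 = 3.15754.
Bound = exp(−3.15754) = 0.04253.

0.0425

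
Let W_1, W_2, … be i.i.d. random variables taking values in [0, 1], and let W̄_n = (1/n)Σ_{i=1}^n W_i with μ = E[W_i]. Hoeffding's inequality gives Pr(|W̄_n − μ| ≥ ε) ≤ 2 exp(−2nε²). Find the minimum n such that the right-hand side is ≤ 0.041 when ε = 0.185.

57

Require 2·exp(−2nε²) ≤ 0.041, i.e. 2nε² ≥ ln(2/0.041) = 3.887330.
So n ≥ 3.887330 / (2·0.185²) = 56.791.
The smallest integer n is 57.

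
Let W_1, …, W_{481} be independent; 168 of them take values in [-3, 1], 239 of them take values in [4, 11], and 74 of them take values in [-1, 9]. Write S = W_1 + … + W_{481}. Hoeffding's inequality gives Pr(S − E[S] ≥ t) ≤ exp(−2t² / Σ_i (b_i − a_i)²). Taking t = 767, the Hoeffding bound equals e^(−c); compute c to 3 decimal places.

53.974

Σ(b_i − a_i)² = 168·4² + 239·7² + 74·10² = 21799.
c = 2t² / 21799 = 2·767² / 21799 = 53.9739.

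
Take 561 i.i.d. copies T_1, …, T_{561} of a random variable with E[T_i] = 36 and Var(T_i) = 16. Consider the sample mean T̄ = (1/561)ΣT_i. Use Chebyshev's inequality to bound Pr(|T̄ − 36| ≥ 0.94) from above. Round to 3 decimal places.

Var(T̄) = Var(T_i)/n = 16/561 = 0.02852.
Chebyshev: Pr(|T̄ − 36| ≥ 0.94) ≤ Var(T̄)/(0.94)² = 16/(561·0.94²) = 0.0323.

0.032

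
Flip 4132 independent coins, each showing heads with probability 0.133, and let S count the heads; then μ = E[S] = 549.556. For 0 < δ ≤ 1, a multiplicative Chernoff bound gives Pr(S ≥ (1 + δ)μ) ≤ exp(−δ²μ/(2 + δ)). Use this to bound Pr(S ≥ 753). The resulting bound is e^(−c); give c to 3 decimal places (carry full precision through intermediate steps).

31.776

Write 753 = (1 + δ)μ, so δ = 753/549.556 − 1 = 0.370197…
Then the exponent is δ²μ/(2 + δ) = (753 − μ)² / (μ·(2 + δ)) = 31.775571.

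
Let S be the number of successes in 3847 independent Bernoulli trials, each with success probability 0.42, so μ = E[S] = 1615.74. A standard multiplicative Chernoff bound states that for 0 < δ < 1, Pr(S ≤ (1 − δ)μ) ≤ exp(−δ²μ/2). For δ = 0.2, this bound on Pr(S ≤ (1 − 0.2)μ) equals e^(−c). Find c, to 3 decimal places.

32.315

c = δ²μ/2 = 0.2²·1615.74/2 = 32.3148.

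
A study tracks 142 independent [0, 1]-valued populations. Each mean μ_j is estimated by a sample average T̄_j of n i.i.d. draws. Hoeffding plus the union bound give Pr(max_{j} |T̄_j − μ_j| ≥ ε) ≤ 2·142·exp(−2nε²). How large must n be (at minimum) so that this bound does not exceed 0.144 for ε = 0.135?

209

Need 2·142·exp(−2nε²) ≤ 0.144, i.e. exp(−2nε²) ≤ 0.144/284.
So 2nε² ≥ ln(284/0.144) = 7.586916.
Hence n ≥ 7.586916/(2·0.135²) = 208.146.
The smallest integer n is 209.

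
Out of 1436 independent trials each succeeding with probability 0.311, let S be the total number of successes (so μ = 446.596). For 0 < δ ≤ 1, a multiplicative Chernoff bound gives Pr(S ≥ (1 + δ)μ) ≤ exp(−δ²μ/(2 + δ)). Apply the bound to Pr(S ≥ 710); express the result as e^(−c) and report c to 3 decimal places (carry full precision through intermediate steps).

59.988

Write 710 = (1 + δ)μ, so δ = 710/446.596 − 1 = 0.5898038…
Then the exponent is δ²μ/(2 + δ) = (710 − μ)² / (μ·(2 + δ)) = 59.987815.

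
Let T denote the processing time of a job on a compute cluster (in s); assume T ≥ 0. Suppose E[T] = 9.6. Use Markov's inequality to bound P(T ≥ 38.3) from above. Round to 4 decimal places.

Markov's inequality: for a non-negative random variable, P(T ≥ a) ≤ E[T]/a.
Here E[T] = 9.6 and a = 38.3, so the bound is 9.6/38.3 = 0.2507.

0.2507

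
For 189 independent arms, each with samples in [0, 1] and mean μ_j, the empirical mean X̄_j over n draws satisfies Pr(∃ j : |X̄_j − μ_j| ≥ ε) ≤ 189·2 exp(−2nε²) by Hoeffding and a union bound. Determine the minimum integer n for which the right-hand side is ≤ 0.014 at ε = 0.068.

1104

Need 2·189·exp(−2nε²) ≤ 0.014, i.e. exp(−2nε²) ≤ 0.014/378.
So 2nε² ≥ ln(378/0.014) = 10.203592.
Hence n ≥ 10.203592/(2·0.068²) = 1103.330.
The smallest integer n is 1104.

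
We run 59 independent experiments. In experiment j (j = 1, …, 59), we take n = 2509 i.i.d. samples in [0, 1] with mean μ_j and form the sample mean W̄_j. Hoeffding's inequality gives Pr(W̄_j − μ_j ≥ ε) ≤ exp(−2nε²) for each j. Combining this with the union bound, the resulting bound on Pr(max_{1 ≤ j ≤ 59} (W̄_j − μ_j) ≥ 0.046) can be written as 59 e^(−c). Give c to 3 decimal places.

10.618

Union bound over the 59 events: Pr(max_{1 ≤ j ≤ 59} (W̄_j − μ_j) ≥ 0.046) ≤ 59·exp(−2nε²) = 59 exp(−2·2509·0.046²).
So c = 2·2509·0.046² = 10.6181.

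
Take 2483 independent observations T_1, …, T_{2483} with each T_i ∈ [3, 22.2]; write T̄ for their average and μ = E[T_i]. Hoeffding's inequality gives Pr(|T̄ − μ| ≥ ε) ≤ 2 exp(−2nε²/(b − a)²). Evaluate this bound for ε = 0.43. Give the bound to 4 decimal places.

0.1657

Exponent: 2nε²/(b − a)² = 2·2483·0.43² / 19.2² = 2.49081.
Bound = 2·exp(−2.49081) = 0.16569.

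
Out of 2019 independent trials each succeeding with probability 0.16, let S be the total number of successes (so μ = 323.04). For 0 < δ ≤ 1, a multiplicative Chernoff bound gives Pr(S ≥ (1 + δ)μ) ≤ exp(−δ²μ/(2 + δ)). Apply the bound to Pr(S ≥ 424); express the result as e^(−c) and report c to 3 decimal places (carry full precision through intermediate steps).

Write 424 = (1 + δ)μ, so δ = 424/323.04 − 1 = 0.312531…
Then the exponent is δ²μ/(2 + δ) = (424 − μ)² / (μ·(2 + δ)) = 13.644412.

13.644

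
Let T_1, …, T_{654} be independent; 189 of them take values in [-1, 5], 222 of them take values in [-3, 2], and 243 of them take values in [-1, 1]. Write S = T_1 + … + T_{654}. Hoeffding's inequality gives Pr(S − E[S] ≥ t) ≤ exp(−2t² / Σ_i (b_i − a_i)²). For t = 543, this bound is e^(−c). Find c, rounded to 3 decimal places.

44.252

Σ(b_i − a_i)² = 189·6² + 222·5² + 243·2² = 13326.
c = 2t² / 13326 = 2·543² / 13326 = 44.2517.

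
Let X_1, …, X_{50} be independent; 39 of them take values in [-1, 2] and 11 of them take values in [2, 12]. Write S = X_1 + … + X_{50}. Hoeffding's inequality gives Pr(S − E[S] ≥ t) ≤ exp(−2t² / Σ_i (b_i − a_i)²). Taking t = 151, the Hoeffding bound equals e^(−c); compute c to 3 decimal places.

Σ(b_i − a_i)² = 39·3² + 11·10² = 1451.
c = 2t² / 1451 = 2·151² / 1451 = 31.4280.

31.428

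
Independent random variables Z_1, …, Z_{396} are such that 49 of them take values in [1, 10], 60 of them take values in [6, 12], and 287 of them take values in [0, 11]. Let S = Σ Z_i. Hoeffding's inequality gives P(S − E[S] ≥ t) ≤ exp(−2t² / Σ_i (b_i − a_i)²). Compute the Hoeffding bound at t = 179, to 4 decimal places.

Σ(b_i − a_i)² = 49·9² + 60·6² + 287·11² = 40856.
Exponent = 2·179² / 40856 = 1.56848.
Bound = exp(−1.56848) = 0.20836.

0.2084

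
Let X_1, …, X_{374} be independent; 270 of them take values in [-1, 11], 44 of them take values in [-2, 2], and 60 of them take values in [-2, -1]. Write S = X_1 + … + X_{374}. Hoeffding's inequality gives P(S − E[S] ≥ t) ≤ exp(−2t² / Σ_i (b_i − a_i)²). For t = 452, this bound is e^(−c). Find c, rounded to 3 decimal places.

Σ(b_i − a_i)² = 270·12² + 44·4² + 60·1² = 39644.
c = 2t² / 39644 = 2·452² / 39644 = 10.3069.

10.307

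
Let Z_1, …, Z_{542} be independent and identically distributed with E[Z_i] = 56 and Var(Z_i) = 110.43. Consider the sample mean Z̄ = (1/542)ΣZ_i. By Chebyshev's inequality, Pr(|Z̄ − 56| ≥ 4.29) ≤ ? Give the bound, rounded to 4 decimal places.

0.0111

Var(Z̄) = Var(Z_i)/n = 110.43/542 = 0.20375.
Chebyshev: Pr(|Z̄ − 56| ≥ 4.29) ≤ Var(Z̄)/(4.29)² = 110.43/(542·4.29²) = 0.0111.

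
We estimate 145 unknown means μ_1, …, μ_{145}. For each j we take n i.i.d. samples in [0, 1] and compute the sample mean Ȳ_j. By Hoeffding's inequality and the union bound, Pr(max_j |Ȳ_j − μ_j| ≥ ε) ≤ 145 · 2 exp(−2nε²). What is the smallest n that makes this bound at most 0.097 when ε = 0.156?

Need 2·145·exp(−2nε²) ≤ 0.097, i.e. exp(−2nε²) ≤ 0.097/290.
So 2nε² ≥ ln(290/0.097) = 8.002925.
Hence n ≥ 8.002925/(2·0.156²) = 164.426.
The smallest integer n is 165.

165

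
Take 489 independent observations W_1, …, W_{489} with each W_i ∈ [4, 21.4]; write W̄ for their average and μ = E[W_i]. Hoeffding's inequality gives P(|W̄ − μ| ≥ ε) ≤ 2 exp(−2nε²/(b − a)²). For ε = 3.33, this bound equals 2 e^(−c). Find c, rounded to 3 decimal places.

35.820

c = 2nε²/(b − a)² = 2·489·3.33² / 17.4² = 35.8203.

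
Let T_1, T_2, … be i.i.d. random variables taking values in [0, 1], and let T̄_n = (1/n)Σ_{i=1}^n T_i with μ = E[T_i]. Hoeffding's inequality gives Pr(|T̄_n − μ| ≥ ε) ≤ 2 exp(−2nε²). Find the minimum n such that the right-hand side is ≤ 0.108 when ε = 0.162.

Require 2·exp(−2nε²) ≤ 0.108, i.e. 2nε² ≥ ln(2/0.108) = 2.918771.
So n ≥ 2.918771 / (2·0.162²) = 55.608.
The smallest integer n is 56.

56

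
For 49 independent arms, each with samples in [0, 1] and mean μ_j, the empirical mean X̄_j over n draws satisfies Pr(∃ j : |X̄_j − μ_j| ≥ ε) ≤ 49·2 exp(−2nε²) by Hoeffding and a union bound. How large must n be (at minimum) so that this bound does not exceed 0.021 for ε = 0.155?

176

Need 2·49·exp(−2nε²) ≤ 0.021, i.e. exp(−2nε²) ≤ 0.021/98.
So 2nε² ≥ ln(98/0.021) = 8.448200.
Hence n ≥ 8.448200/(2·0.155²) = 175.821.
The smallest integer n is 176.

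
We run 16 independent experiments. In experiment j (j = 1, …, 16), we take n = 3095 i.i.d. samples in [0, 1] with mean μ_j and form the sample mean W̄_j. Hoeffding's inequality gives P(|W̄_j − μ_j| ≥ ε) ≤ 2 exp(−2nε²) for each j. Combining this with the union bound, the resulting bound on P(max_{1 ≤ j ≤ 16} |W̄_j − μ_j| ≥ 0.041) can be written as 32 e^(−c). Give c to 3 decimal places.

10.405

Union bound over the 16 events: P(max_{1 ≤ j ≤ 16} |W̄_j − μ_j| ≥ 0.041) ≤ 16·2·exp(−2nε²) = 32 exp(−2·3095·0.041²).
So c = 2·3095·0.041² = 10.4054.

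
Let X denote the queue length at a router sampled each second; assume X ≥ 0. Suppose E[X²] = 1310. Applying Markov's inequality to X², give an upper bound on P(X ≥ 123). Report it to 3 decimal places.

Since X ≥ 0, the event {X ≥ 123} is the same as {X² ≥ 15129}.
Markov's inequality applied to X² gives P(X² ≥ 15129) ≤ E[X²]/15129 = 1310/15129 = 0.0866.

0.087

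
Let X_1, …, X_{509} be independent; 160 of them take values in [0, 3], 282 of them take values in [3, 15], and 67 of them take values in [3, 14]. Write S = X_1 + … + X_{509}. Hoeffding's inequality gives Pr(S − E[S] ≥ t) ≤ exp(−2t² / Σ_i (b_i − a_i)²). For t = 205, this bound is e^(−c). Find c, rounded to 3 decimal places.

Σ(b_i − a_i)² = 160·3² + 282·12² + 67·11² = 50155.
c = 2t² / 50155 = 2·205² / 50155 = 1.6758.

1.676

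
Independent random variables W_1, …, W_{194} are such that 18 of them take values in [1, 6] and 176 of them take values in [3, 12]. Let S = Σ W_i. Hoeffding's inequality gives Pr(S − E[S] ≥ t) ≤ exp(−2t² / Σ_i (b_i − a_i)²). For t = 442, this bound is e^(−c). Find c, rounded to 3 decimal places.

26.569

Σ(b_i − a_i)² = 18·5² + 176·9² = 14706.
c = 2t² / 14706 = 2·442² / 14706 = 26.5693.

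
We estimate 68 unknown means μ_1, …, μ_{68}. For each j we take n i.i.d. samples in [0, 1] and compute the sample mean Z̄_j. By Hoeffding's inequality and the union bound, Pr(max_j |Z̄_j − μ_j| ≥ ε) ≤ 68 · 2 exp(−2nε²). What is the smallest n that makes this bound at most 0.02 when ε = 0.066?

Need 2·68·exp(−2nε²) ≤ 0.02, i.e. exp(−2nε²) ≤ 0.02/136.
So 2nε² ≥ ln(136/0.02) = 8.824678.
Hence n ≥ 8.824678/(2·0.066²) = 1012.934.
The smallest integer n is 1013.

1013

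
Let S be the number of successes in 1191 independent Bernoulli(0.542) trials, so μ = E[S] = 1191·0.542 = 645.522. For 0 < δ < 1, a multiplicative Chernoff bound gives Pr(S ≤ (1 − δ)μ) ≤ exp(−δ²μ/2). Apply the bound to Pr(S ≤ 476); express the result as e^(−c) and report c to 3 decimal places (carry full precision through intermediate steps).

22.259

Write 476 = (1 − δ)μ, so δ = 1 − 476/645.522 = 0.2626123…
Then the exponent is δ²μ/2 = (μ − 476)²/(2μ) = 22.259279.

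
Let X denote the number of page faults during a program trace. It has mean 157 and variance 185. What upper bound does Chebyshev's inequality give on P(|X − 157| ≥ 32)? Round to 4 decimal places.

Chebyshev: P(|X − μ| ≥ t) ≤ Var(X)/t².
Bound = 185 / 1024 = 0.1807.

0.1807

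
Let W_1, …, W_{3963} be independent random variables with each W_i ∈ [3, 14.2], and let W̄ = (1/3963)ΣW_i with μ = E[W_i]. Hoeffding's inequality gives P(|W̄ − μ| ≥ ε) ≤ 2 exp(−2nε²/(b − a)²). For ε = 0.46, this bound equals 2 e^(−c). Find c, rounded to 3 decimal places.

c = 2nε²/(b − a)² = 2·3963·0.46² / 11.2² = 13.3701.

13.370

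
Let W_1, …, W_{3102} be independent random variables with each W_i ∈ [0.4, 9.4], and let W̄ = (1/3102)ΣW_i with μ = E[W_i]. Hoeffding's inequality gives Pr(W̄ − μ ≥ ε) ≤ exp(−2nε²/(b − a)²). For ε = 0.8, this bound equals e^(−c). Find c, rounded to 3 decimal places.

49.019

c = 2nε²/(b − a)² = 2·3102·0.8² / 9² = 49.0193.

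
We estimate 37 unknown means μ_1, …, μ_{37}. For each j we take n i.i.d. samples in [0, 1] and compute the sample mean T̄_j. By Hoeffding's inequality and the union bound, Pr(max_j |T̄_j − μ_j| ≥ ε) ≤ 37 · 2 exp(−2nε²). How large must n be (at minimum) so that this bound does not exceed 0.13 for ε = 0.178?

Need 2·37·exp(−2nε²) ≤ 0.13, i.e. exp(−2nε²) ≤ 0.13/74.
So 2nε² ≥ ln(74/0.13) = 6.344286.
Hence n ≥ 6.344286/(2·0.178²) = 100.118.
The smallest integer n is 101.

101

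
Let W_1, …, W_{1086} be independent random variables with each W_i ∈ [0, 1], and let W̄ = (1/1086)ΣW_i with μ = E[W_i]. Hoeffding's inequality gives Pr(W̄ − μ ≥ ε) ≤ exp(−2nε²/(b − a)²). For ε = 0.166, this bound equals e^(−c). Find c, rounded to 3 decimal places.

59.852

c = 2nε²/(b − a)² = 2·1086·0.166² / 1² = 59.8516.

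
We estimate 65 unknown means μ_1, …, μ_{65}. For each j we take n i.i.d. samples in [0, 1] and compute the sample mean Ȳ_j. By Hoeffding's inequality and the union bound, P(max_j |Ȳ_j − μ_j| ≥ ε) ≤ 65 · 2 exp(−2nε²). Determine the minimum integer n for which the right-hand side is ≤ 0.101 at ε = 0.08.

560

Need 2·65·exp(−2nε²) ≤ 0.101, i.e. exp(−2nε²) ≤ 0.101/130.
So 2nε² ≥ ln(130/0.101) = 7.160169.
Hence n ≥ 7.160169/(2·0.08²) = 559.388.
The smallest integer n is 560.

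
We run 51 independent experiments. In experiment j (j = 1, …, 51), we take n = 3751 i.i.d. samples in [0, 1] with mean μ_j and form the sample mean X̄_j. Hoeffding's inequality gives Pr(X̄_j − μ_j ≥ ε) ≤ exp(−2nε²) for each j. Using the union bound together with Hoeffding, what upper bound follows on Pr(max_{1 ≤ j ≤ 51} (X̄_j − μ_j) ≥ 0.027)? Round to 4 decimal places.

Per-experiment Hoeffding bound: exp(−2·3751·0.027²) = exp(−5.46896) = 0.0042156.
Union bound over 51 events: 51·0.0042156 = 0.21500.

0.2150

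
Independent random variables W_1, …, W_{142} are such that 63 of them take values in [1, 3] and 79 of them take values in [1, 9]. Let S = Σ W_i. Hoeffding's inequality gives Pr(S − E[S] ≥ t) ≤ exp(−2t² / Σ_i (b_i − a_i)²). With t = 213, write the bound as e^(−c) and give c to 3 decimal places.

17.095

Σ(b_i − a_i)² = 63·2² + 79·8² = 5308.
c = 2t² / 5308 = 2·213² / 5308 = 17.0946.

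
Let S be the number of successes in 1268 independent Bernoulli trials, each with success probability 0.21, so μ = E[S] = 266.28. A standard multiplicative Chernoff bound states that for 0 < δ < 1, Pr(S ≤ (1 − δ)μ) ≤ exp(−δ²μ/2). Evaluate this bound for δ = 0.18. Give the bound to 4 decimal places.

Exponent = δ²μ/2 = 0.18²·266.28/2 = 4.3137.
Bound = exp(−4.3137) = 0.01338.

0.0134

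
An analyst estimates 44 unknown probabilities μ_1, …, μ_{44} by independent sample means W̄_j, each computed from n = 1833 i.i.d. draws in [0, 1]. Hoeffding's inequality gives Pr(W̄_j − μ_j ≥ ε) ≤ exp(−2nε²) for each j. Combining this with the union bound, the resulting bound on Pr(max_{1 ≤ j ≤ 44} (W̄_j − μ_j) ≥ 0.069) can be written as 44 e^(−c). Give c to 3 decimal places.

Union bound over the 44 events: Pr(max_{1 ≤ j ≤ 44} (W̄_j − μ_j) ≥ 0.069) ≤ 44·exp(−2nε²) = 44 exp(−2·1833·0.069²).
So c = 2·1833·0.069² = 17.4538.

17.454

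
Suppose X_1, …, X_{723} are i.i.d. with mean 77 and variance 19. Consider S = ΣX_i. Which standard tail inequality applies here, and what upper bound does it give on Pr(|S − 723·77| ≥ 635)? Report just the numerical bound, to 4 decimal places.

With mean and variance of each term known, Chebyshev's inequality bounds the deviation of the sum (or sample mean).
Var(S) = n·Var(X_i) = 723·19 = 13737.
Chebyshev: Pr(|S − 723·77| ≥ 635) ≤ Var(S)/635² = 13737/403225 = 0.0341.

0.0341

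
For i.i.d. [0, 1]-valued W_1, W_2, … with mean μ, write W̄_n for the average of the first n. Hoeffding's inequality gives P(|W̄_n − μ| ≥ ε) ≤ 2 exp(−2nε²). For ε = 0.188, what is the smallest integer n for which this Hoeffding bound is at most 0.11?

42

Require 2·exp(−2nε²) ≤ 0.11, i.e. 2nε² ≥ ln(2/0.11) = 2.900422.
So n ≥ 2.900422 / (2·0.188²) = 41.031.
The smallest integer n is 42.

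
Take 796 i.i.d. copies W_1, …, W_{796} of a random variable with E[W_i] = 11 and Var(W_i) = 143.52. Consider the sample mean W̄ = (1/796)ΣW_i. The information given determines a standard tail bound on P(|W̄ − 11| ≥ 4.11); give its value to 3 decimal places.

0.011

With mean and variance of each term known, Chebyshev's inequality bounds the deviation of the sum (or sample mean).
Var(W̄) = Var(W_i)/n = 143.52/796 = 0.1803.
Chebyshev: P(|W̄ − 11| ≥ 4.11) ≤ Var(W̄)/(4.11)² = 143.52/(796·4.11²) = 0.0107.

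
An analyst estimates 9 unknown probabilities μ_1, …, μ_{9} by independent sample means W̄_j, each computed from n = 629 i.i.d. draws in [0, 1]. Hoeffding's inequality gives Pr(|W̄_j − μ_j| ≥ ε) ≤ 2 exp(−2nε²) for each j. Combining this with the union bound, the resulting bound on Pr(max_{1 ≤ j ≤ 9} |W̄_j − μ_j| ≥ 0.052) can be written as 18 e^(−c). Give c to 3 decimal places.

3.402

Union bound over the 9 events: Pr(max_{1 ≤ j ≤ 9} |W̄_j − μ_j| ≥ 0.052) ≤ 9·2·exp(−2nε²) = 18 exp(−2·629·0.052²).
So c = 2·629·0.052² = 3.4016.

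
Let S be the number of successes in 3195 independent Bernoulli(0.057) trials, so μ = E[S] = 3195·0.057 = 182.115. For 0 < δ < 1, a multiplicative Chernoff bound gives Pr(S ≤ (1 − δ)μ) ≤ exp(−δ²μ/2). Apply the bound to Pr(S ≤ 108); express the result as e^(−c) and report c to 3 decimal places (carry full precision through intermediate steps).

Write 108 = (1 − δ)μ, so δ = 1 − 108/182.115 = 0.4069681…
Then the exponent is δ²μ/2 = (μ − 108)²/(2μ) = 15.081221.

15.081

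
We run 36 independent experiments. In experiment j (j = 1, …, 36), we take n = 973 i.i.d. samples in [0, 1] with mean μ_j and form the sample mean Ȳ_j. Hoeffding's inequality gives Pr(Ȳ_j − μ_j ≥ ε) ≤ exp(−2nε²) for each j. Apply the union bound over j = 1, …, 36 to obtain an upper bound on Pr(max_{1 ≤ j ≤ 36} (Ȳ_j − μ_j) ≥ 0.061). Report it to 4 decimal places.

Per-experiment Hoeffding bound: exp(−2·973·0.061²) = exp(−7.24107) = 0.00071655.
Union bound over 36 events: 36·0.00071655 = 0.02580.

0.0258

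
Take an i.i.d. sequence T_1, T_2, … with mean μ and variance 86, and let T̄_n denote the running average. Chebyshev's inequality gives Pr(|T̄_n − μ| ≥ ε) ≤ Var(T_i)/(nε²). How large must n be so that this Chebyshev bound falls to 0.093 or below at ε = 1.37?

493

Require 86/(n·1.37²) ≤ 0.093, i.e. n ≥ 86/(0.093·1.37²) = 492.691.
The smallest integer n is 493.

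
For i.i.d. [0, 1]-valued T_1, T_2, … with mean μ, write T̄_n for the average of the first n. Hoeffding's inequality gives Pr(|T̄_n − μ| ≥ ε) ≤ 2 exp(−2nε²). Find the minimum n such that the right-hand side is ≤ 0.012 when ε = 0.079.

Require 2·exp(−2nε²) ≤ 0.012, i.e. 2nε² ≥ ln(2/0.012) = 5.115996.
So n ≥ 5.115996 / (2·0.079²) = 409.870.
The smallest integer n is 410.

410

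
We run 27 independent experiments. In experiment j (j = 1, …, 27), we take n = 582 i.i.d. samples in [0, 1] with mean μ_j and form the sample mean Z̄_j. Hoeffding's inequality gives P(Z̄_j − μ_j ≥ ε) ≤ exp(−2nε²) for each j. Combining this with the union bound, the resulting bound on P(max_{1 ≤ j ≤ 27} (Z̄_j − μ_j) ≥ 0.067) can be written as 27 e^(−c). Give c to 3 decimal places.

Union bound over the 27 events: P(max_{1 ≤ j ≤ 27} (Z̄_j − μ_j) ≥ 0.067) ≤ 27·exp(−2nε²) = 27 exp(−2·582·0.067²).
So c = 2·582·0.067² = 5.2252.

5.225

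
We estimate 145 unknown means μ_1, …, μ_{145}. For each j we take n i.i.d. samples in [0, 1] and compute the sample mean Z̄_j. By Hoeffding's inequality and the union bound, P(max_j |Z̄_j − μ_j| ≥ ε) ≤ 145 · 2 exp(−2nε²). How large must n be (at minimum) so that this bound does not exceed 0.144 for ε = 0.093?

440

Need 2·145·exp(−2nε²) ≤ 0.144, i.e. exp(−2nε²) ≤ 0.144/290.
So 2nε² ≥ ln(290/0.144) = 7.607823.
Hence n ≥ 7.607823/(2·0.093²) = 439.809.
The smallest integer n is 440.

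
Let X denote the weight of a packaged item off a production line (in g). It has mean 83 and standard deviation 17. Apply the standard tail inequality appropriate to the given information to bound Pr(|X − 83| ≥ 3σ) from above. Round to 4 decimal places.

0.1111

Mean and variance are known, so Chebyshev's inequality applies.
Chebyshev: Pr(|X − μ| ≥ t) ≤ Var(X)/t².
Var(X) = σ² = 17² = 289.
t = 3·17 = 51.
Bound = 289 / 2601 = 0.1111.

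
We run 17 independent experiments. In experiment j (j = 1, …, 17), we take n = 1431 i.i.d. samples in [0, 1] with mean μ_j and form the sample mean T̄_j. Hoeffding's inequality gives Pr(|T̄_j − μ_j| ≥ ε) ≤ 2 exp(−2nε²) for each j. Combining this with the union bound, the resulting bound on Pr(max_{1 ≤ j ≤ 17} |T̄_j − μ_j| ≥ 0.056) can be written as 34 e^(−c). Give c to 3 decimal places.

Union bound over the 17 events: Pr(max_{1 ≤ j ≤ 17} |T̄_j − μ_j| ≥ 0.056) ≤ 17·2·exp(−2nε²) = 34 exp(−2·1431·0.056²).
So c = 2·1431·0.056² = 8.9752.

8.975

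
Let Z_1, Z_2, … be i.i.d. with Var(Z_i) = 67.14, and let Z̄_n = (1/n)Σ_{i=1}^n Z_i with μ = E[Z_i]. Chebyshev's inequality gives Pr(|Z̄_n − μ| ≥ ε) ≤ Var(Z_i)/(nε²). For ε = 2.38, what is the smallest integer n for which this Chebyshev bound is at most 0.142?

Require 67.14/(n·2.38²) ≤ 0.142, i.e. n ≥ 67.14/(0.142·2.38²) = 83.472.
The smallest integer n is 84.

84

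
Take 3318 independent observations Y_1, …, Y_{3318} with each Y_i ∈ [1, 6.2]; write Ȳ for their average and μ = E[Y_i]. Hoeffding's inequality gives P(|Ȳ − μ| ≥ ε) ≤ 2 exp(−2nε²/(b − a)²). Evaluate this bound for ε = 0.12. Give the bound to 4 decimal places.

0.0584

Exponent: 2nε²/(b − a)² = 2·3318·0.12² / 5.2² = 3.53396.
Bound = 2·exp(−3.53396) = 0.05838.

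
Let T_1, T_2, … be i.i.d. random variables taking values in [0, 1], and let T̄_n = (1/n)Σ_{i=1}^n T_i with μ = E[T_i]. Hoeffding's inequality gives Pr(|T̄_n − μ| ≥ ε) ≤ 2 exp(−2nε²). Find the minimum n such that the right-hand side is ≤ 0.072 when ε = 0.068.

360

Require 2·exp(−2nε²) ≤ 0.072, i.e. 2nε² ≥ ln(2/0.072) = 3.324236.
So n ≥ 3.324236 / (2·0.068²) = 359.455.
The smallest integer n is 360.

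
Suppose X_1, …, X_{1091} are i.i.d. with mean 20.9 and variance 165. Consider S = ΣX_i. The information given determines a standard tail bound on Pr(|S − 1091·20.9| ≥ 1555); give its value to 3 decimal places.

0.074

With mean and variance of each term known, Chebyshev's inequality bounds the deviation of the sum (or sample mean).
Var(S) = n·Var(X_i) = 1091·165 = 180015.
Chebyshev: Pr(|S − 1091·20.9| ≥ 1555) ≤ Var(S)/1555² = 180015/2418025 = 0.0744.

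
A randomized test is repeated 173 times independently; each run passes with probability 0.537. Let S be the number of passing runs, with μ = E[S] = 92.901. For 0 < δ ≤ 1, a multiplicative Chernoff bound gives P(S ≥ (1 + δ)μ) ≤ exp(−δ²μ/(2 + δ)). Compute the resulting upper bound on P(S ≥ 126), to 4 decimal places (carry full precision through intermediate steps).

Write 126 = (1 + δ)μ, so δ = 126/92.901 − 1 = 0.3562825…
Then the exponent is δ²μ/(2 + δ) = (126 − μ)² / (μ·(2 + δ)) = 5.004746.
Bound = exp(−5.004746) = 0.00671.

0.0067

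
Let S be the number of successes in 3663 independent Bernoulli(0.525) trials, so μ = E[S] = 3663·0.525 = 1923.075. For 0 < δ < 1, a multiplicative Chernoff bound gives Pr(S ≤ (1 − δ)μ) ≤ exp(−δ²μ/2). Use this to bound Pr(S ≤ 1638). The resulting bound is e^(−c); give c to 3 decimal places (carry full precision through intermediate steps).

Write 1638 = (1 − δ)μ, so δ = 1 − 1638/1923.075 = 0.1482391…
Then the exponent is δ²μ/2 = (μ − 1638)²/(2μ) = 21.129638.

21.130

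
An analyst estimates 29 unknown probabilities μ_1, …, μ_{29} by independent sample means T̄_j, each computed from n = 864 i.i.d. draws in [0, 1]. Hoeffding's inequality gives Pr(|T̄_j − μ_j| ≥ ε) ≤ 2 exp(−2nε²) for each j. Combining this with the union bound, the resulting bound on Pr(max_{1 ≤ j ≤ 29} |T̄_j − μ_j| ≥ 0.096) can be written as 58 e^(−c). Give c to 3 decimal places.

Union bound over the 29 events: Pr(max_{1 ≤ j ≤ 29} |T̄_j − μ_j| ≥ 0.096) ≤ 29·2·exp(−2nε²) = 58 exp(−2·864·0.096²).
So c = 2·864·0.096² = 15.9252.

15.925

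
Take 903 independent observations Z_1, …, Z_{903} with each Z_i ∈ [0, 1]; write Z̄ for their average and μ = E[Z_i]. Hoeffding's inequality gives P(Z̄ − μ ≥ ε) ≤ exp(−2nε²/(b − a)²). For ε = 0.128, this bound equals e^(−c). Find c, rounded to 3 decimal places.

29.590

c = 2nε²/(b − a)² = 2·903·0.128² / 1² = 29.5895.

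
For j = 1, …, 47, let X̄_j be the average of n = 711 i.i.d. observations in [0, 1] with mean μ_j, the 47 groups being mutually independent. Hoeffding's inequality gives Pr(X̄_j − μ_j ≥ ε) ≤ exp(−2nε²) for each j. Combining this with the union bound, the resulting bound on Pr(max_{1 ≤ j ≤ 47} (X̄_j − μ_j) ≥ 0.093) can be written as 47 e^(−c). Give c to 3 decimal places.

12.299

Union bound over the 47 events: Pr(max_{1 ≤ j ≤ 47} (X̄_j − μ_j) ≥ 0.093) ≤ 47·exp(−2nε²) = 47 exp(−2·711·0.093²).
So c = 2·711·0.093² = 12.2989.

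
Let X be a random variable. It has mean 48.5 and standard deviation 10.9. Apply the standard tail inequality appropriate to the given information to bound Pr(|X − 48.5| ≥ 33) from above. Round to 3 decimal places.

0.109

Mean and variance are known, so Chebyshev's inequality applies.
Chebyshev: Pr(|X − μ| ≥ t) ≤ Var(X)/t².
Var(X) = σ² = 10.9² = 118.81.
Bound = 118.81 / 1089 = 0.1091.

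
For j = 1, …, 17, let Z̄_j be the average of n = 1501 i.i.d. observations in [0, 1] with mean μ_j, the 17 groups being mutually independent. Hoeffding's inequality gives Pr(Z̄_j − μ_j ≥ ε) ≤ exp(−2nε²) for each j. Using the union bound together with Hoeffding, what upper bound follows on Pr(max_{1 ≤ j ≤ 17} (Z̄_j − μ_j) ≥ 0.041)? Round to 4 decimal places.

Per-experiment Hoeffding bound: exp(−2·1501·0.041²) = exp(−5.04636) = 0.0064327.
Union bound over 17 events: 17·0.0064327 = 0.10936.

0.1094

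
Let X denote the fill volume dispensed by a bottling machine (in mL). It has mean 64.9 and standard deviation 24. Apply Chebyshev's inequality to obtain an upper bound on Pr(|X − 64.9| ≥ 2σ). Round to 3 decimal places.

0.250

Chebyshev: Pr(|X − μ| ≥ t) ≤ Var(X)/t².
Var(X) = σ² = 24² = 576.
t = 2·24 = 48.
Bound = 576 / 2304 = 0.2500.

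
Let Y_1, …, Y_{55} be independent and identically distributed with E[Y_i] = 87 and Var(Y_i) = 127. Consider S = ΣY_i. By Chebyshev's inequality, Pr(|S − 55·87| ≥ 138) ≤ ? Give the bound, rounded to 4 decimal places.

Var(S) = n·Var(Y_i) = 55·127 = 6985.
Chebyshev: Pr(|S − 55·87| ≥ 138) ≤ Var(S)/138² = 6985/19044 = 0.3668.

0.3668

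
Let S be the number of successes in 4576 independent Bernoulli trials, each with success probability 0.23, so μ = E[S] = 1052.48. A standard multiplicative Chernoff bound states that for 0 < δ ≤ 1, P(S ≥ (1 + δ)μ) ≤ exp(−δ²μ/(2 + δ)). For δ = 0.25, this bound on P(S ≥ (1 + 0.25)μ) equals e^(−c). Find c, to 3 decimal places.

c = δ²μ/(2 + δ) = 0.25²·1052.48/(2 + 0.25) = 29.2356.

29.236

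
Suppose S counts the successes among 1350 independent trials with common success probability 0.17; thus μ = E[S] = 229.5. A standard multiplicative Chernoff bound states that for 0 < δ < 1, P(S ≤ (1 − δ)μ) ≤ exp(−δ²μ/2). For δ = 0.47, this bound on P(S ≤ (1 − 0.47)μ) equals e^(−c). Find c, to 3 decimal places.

c = δ²μ/2 = 0.47²·229.5/2 = 25.3483.

25.348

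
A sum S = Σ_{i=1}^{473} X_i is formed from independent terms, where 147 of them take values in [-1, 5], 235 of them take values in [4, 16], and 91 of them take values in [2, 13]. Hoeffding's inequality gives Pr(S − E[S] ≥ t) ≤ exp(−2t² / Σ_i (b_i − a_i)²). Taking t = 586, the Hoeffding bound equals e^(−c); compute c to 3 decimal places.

Σ(b_i − a_i)² = 147·6² + 235·12² + 91·11² = 50143.
c = 2t² / 50143 = 2·586² / 50143 = 13.6967.

13.697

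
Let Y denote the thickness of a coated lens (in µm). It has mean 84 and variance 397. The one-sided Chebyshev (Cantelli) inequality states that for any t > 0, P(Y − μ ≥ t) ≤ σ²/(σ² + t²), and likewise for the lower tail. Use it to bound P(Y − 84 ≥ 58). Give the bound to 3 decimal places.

Here σ² = 397 and t = 58, so σ² + t² = 3761.
Cantelli's bound: 397/3761 = 0.1056.

0.106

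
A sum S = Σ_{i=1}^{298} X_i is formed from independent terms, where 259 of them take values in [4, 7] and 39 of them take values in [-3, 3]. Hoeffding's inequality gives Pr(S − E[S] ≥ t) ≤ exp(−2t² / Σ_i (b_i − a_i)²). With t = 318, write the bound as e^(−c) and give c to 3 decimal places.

Σ(b_i − a_i)² = 259·3² + 39·6² = 3735.
c = 2t² / 3735 = 2·318² / 3735 = 54.1494.

54.149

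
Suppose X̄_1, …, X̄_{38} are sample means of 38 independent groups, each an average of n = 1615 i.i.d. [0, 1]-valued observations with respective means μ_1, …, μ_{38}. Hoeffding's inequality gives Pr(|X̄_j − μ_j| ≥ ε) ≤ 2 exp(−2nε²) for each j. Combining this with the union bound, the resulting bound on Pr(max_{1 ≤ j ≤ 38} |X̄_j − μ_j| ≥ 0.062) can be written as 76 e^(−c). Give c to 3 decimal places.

12.416

Union bound over the 38 events: Pr(max_{1 ≤ j ≤ 38} |X̄_j − μ_j| ≥ 0.062) ≤ 38·2·exp(−2nε²) = 76 exp(−2·1615·0.062²).
So c = 2·1615·0.062² = 12.4161.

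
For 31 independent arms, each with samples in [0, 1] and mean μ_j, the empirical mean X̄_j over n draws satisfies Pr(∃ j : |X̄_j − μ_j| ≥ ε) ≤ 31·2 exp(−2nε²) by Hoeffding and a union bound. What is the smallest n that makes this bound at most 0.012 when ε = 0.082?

636

Need 2·31·exp(−2nε²) ≤ 0.012, i.e. exp(−2nε²) ≤ 0.012/62.
So 2nε² ≥ ln(62/0.012) = 8.549983.
Hence n ≥ 8.549983/(2·0.082²) = 635.781.
The smallest integer n is 636.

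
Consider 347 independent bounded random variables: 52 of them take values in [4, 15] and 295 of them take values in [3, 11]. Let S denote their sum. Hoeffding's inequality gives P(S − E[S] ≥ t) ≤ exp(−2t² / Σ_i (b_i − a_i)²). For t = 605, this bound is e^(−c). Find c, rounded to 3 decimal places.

Σ(b_i − a_i)² = 52·11² + 295·8² = 25172.
c = 2t² / 25172 = 2·605² / 25172 = 29.0819.

29.082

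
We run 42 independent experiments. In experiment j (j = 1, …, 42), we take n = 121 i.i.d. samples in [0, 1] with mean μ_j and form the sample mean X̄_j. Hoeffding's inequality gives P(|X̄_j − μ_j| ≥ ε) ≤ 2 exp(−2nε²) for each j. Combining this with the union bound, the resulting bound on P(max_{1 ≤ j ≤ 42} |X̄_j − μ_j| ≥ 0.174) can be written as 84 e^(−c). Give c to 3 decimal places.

7.327

Union bound over the 42 events: P(max_{1 ≤ j ≤ 42} |X̄_j − μ_j| ≥ 0.174) ≤ 42·2·exp(−2nε²) = 84 exp(−2·121·0.174²).
So c = 2·121·0.174² = 7.3268.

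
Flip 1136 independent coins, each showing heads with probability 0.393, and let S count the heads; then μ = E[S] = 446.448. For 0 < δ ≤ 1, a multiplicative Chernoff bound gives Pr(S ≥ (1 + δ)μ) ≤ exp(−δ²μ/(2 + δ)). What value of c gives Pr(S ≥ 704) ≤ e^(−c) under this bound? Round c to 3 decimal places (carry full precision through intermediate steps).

57.658

Write 704 = (1 + δ)μ, so δ = 704/446.448 − 1 = 0.5768914…
Then the exponent is δ²μ/(2 + δ) = (704 − μ)² / (μ·(2 + δ)) = 57.658436.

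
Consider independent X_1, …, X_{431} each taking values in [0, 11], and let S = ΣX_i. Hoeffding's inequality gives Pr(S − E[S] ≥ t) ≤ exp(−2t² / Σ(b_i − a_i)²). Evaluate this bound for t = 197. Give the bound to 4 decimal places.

Σ(b_i − a_i)² = 431·(11)² = 52151.
Exponent = 2·197²/52151 = 1.4883.
Bound = exp(−1.4883) = 0.22575.

0.2257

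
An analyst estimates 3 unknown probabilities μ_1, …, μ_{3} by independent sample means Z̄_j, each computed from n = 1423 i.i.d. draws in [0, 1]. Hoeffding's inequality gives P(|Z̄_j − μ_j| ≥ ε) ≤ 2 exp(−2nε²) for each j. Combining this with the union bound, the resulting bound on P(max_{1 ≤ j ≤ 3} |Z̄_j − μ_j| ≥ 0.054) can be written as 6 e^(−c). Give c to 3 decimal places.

8.299

Union bound over the 3 events: P(max_{1 ≤ j ≤ 3} |Z̄_j − μ_j| ≥ 0.054) ≤ 3·2·exp(−2nε²) = 6 exp(−2·1423·0.054²).
So c = 2·1423·0.054² = 8.2989.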